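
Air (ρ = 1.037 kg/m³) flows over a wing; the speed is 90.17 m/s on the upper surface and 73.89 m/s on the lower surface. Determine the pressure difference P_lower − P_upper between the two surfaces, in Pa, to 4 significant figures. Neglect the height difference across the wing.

ΔP ≈ 1385 Pa

The pressure is lower where the speed is higher: ΔP = ½ρ(v_up² − v_low²).
ΔP = ½·1.037·(90.17² − 73.89²) = 1385 Pa.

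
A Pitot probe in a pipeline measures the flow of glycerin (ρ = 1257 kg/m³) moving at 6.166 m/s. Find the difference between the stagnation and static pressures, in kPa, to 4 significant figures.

ΔP ≈ 23.90 kPa

The dynamic pressure equals the rise in static pressure at the stagnation point: ΔP = ½ρv².
ΔP = ½·1257·6.166² = 23900 Pa.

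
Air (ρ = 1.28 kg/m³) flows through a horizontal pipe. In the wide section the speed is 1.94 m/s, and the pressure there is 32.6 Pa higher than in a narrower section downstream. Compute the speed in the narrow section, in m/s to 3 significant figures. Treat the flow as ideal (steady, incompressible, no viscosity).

Along the level pipe P + ½ρv² is conserved, hence v₂² = v₁² + 2(P₁ − P₂)/ρ.
v₂ = √(1.94² + 2·32.6/1.28) = √(3.76 + 50.9) = 7.40 m/s.

7.40 m/s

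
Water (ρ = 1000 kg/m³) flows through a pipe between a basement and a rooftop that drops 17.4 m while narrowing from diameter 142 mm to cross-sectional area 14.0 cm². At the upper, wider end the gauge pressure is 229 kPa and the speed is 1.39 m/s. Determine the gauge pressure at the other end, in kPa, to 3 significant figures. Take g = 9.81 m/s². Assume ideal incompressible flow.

Continuity gives A₁v₁ = A₂v₂, so v₂ = (158 cm²)/(14.0 cm²) × 1.39 m/s = 15.7 m/s.
Applying Bernoulli between the two ends and solving for P₂: P₂ = P₁ + ½ρ(v₁² − v₂²) − ρgΔh.
P₂ = 229000 + ½·1000·(1.39² − 15.7²) − 1000·9.81·(−17.4) = 229000 + (-123000) − (-171000) = 277000 Pa.

P₂ = 277 kPa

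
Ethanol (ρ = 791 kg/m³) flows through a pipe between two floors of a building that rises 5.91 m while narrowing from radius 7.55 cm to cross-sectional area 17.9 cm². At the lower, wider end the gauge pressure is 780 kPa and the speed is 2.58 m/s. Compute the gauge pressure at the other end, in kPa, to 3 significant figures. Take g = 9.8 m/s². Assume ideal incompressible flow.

By continuity, v₂ = v₁·A₁/A₂ = 2.58·(179/17.9) = 25.8 m/s.
Applying Bernoulli between the two ends and solving for P₂: P₂ = P₁ + ½ρ(v₁² − v₂²) − ρgΔh.
P₂ = 780000 + ½·791·(2.58² − 25.8²) − 791·9.8·(+5.91) = 780000 + (-261000) − (45800) = 473000 Pa.

P₂ ≈ 473 kPa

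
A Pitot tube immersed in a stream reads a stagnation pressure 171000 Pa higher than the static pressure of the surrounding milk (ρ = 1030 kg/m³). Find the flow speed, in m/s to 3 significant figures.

The dynamic pressure equals the rise in static pressure at the stagnation point: ΔP = ½ρv².
v = √(2ΔP/ρ) = √(2·171000/1030) = 18.2 m/s.

v = 18.2 m/s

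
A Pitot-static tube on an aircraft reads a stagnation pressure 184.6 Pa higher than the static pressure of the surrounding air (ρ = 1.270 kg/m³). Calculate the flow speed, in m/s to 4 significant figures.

v = 17.05 m/s

Bernoulli between the free stream and the stagnation point: ½ρv² = P_stag − P_static.
v = √(2ΔP/ρ) = √(2·184.6/1.270) = 17.05 m/s.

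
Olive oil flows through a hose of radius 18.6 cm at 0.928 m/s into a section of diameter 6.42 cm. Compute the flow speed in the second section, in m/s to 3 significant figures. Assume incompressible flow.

v₂ ≈ 31.2 m/s

The volume flow rate is constant, so v₂ = (A₁/A₂)v₁ = (1090/32.4)·0.928 = 31.2 m/s.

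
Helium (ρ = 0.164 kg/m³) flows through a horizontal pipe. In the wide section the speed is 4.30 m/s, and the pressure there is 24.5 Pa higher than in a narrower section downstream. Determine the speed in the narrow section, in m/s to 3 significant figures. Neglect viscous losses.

v₂ = 17.8 m/s

Horizontal Bernoulli: P₁ + ½ρv₁² = P₂ + ½ρv₂², so v₂² = v₁² + 2(P₁ − P₂)/ρ.
v₂ = √(4.30² + 2·24.5/0.164) = √(18.5 + 299) = 17.8 m/s.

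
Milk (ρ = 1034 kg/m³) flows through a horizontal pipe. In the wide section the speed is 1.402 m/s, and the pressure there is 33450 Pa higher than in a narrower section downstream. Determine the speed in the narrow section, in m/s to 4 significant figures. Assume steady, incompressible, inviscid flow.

v₂ ≈ 8.165 m/s

With h₁ = h₂, rearranging Bernoulli gives v₂ = √(v₁² + 2ΔP/ρ).
v₂ = √(1.402² + 2·33450/1034) = √(1.966 + 64.70) = 8.165 m/s.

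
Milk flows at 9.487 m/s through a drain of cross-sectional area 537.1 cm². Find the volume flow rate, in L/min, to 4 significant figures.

Q ≈ 30570 L/min

Q = A·v = 0.05371 m² × 9.487 m/s = 0.5095 m³/s.
Converting: 0.5095 m³/s × 60000 = 30570 L/min.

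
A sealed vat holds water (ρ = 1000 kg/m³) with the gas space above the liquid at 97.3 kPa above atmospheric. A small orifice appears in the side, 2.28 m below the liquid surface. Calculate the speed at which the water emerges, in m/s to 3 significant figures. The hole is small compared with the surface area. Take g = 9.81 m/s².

Take point 1 at the surface (v₁ ≈ 0) and point 2 at the hole (at atmospheric pressure). Bernoulli: P₁ + ρg h = P_atm + ½ρv₂².
With P₁ − P_atm = 97300 Pa, v₂ = √(2gh + 2ΔP/ρ) = √(2·9.81·2.28 + 2·97300/1000) = 15.5 m/s.

v ≈ 15.5 m/s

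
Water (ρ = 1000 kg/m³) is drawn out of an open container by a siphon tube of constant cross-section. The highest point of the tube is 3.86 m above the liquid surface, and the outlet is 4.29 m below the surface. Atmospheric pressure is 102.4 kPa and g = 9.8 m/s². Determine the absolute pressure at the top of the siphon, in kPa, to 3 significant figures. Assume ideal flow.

P_top = 22.5 kPa

Bernoulli surface→outlet gives ½v² = g·h_out, so v = √(2·9.8·4.29) = 9.17 m/s.
The bore is uniform, so the speed at the crest is the same v. Bernoulli surface→crest: P_atm = P_top + ½ρv² + ρg·h_top.
P_top = 102400 − ½·1000·9.17² − 1000·9.8·3.86 = 22500 Pa.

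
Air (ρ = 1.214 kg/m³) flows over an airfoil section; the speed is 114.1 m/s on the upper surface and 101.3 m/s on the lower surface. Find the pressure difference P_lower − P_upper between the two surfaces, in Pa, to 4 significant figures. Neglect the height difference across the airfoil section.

With negligible Δh, P + ½ρv² is constant, so P_low − P_up = ½ρ(v_up² − v_low²).
ΔP = ½·1.214·(114.1² − 101.3²) = 1674 Pa.

ΔP = 1674 Pa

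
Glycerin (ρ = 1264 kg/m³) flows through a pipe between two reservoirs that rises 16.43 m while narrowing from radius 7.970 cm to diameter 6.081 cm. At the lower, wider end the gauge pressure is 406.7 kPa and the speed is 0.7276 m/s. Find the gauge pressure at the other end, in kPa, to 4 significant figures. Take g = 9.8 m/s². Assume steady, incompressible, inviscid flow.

P₂ ≈ 187.7 kPa

Mass conservation (A₁v₁ = A₂v₂) gives v₂ = 0.7276 × 199.6/29.04 = 4.999 m/s.
Applying Bernoulli between the two ends and solving for P₂: P₂ = P₁ + ½ρ(v₁² − v₂²) − ρgΔh.
P₂ = 406700 + ½·1264·(0.7276² − 4.999²) − 1264·9.8·(+16.43) = 406700 + (-15460) − (203500) = 187700 Pa.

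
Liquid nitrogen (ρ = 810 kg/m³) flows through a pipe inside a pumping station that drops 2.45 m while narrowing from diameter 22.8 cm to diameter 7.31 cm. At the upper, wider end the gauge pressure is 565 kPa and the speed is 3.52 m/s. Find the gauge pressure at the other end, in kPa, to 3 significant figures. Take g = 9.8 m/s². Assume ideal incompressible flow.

P₂ = 115 kPa

Mass conservation (A₁v₁ = A₂v₂) gives v₂ = 3.52 × 408/42.0 = 34.2 m/s.
Bernoulli: P₁ + ½ρv₁² + ρg h₁ = P₂ + ½ρv₂² + ρg h₂, so P₂ = P₁ + ½ρ(v₁² − v₂²) − ρg(h₂ − h₁).
P₂ = 565000 + ½·810·(3.52² − 34.2²) − 810·9.8·(−2.45) = 565000 + (-470000) − (-19400) = 115000 Pa.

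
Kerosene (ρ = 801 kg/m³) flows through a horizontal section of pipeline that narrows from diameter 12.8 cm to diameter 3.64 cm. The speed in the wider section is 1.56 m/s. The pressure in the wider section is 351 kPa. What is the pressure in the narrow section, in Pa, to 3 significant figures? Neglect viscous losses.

The volume flow rate is constant, so v₂ = (A₁/A₂)v₁ = (129/10.4)·1.56 = 19.3 m/s.
With no height change, Bernoulli's equation is P₁ + ½ρv₁² = P₂ + ½ρv₂².
P₂ = P₁ − ½ρ(v₂² − v₁²) = 351000 − ½·801·(19.3² − 1.56²) = 351000 − 148000 = 203000 Pa.

P₂ ≈ 203000 Pa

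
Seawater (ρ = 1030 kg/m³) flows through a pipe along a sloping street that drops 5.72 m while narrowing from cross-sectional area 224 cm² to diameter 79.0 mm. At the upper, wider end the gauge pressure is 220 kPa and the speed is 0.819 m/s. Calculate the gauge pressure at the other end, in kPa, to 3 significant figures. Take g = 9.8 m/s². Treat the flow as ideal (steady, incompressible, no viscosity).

P₂ ≈ 271 kPa

Mass conservation (A₁v₁ = A₂v₂) gives v₂ = 0.819 × 224/49.0 = 3.74 m/s.
Applying Bernoulli between the two ends and solving for P₂: P₂ = P₁ + ½ρ(v₁² − v₂²) − ρgΔh.
P₂ = 220000 + ½·1030·(0.819² − 3.74²) − 1030·9.8·(−5.72) = 220000 + (-6870) − (-57700) = 271000 Pa.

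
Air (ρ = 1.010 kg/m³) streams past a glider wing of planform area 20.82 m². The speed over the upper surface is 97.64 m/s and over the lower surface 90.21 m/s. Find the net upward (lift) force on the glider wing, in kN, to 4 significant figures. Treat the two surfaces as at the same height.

With equal heights on the two surfaces, Bernoulli gives P_lower − P_upper = ½ρ(v_upper² − v_lower²).
ΔP = ½·1.010·(97.64² − 90.21²) = 704.8 Pa.
Lift = ΔP · A = 704.8 × 20.82 = 14670 N.

F ≈ 14.67 kN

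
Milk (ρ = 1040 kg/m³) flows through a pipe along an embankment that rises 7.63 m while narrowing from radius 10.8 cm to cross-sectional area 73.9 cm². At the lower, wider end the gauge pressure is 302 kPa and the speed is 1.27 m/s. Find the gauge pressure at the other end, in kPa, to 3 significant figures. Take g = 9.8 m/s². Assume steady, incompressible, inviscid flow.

By continuity, v₂ = v₁·A₁/A₂ = 1.27·(366/73.9) = 6.30 m/s.
Bernoulli: P₁ + ½ρv₁² + ρg h₁ = P₂ + ½ρv₂² + ρg h₂, so P₂ = P₁ + ½ρ(v₁² − v₂²) − ρg(h₂ − h₁).
P₂ = 302000 + ½·1040·(1.27² − 6.30²) − 1040·9.8·(+7.63) = 302000 + (-19800) − (77800) = 204000 Pa.

P₂ ≈ 204 kPa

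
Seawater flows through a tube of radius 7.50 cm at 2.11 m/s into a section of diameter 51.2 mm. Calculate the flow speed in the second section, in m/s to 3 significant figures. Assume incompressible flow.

By continuity, v₂ = v₁·A₁/A₂ = 2.11·(177/20.6) = 18.1 m/s.

v₂ = 18.1 m/s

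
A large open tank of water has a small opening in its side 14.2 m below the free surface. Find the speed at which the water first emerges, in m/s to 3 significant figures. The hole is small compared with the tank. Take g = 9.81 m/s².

v ≈ 16.7 m/s

The surface is effectively still and both ends are open, so ½v² = gh and v = √(2·9.81·14.2) = 16.7 m/s.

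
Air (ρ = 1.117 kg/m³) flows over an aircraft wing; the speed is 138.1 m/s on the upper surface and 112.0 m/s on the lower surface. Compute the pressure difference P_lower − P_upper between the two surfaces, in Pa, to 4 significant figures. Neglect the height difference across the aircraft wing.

The pressure is lower where the speed is higher: ΔP = ½ρ(v_up² − v_low²).
ΔP = ½·1.117·(138.1² − 112.0²) = 3646 Pa.

3646 Pa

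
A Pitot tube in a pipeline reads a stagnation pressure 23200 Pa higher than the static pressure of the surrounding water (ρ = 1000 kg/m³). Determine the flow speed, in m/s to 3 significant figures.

Bernoulli between the free stream and the stagnation point: ½ρv² = P_stag − P_static.
v = √(2ΔP/ρ) = √(2·23200/1000) = 6.81 m/s.

v = 6.81 m/s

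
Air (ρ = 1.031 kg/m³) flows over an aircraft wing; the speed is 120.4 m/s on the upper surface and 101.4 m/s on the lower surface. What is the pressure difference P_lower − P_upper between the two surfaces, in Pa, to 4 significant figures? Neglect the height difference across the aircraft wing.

ΔP ≈ 2172 Pa

With negligible Δh, P + ½ρv² is constant, so P_low − P_up = ½ρ(v_up² − v_low²).
ΔP = ½·1.031·(120.4² − 101.4²) = 2172 Pa.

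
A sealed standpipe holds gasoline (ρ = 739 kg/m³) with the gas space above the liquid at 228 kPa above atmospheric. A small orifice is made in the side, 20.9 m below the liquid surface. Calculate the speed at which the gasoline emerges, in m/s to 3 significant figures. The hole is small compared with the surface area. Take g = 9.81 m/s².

v = 32.0 m/s

Take point 1 at the surface (v₁ ≈ 0) and point 2 at the hole (at atmospheric pressure). Bernoulli: P₁ + ρg h = P_atm + ½ρv₂².
With P₁ − P_atm = 228000 Pa, v₂ = √(2gh + 2ΔP/ρ) = √(2·9.81·20.9 + 2·228000/739) = 32.0 m/s.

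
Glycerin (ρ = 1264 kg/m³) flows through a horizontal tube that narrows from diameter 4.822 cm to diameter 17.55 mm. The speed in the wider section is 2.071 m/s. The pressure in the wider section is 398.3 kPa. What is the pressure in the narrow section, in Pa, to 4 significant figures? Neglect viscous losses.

The volume flow rate is constant, so v₂ = (A₁/A₂)v₁ = (18.26/2.419)·2.071 = 15.63 m/s.
With no height change, Bernoulli's equation is P₁ + ½ρv₁² = P₂ + ½ρv₂².
P₂ = P₁ − ½ρ(v₂² − v₁²) = 398300 − ½·1264·(15.63² − 2.071²) = 398300 − 151800 = 246500 Pa.

P₂ ≈ 246500 Pa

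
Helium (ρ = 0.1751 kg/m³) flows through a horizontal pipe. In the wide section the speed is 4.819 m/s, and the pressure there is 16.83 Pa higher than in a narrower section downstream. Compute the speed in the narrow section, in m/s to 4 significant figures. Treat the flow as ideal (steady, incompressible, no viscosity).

With h₁ = h₂, rearranging Bernoulli gives v₂ = √(v₁² + 2ΔP/ρ).
v₂ = √(4.819² + 2·16.83/0.1751) = √(23.22 + 192.2) = 14.68 m/s.

14.68 m/s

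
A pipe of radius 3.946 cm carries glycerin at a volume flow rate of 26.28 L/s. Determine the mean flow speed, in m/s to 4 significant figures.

Q = 26.28 L/s = 0.02628 m³/s.
v = Q/A = 0.02628 / 0.004892 = 5.372 m/s.

5.372 m/s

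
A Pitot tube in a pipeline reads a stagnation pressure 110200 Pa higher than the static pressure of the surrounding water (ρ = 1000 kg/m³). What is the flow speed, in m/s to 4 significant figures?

Bernoulli between the free stream and the stagnation point: ½ρv² = P_stag − P_static.
v = √(2ΔP/ρ) = √(2·110200/1000) = 14.85 m/s.

v = 14.85 m/s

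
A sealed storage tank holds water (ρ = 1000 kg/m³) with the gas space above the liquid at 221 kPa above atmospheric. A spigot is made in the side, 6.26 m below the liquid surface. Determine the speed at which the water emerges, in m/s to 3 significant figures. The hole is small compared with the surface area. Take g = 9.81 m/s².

v ≈ 23.8 m/s

Take point 1 at the surface (v₁ ≈ 0) and point 2 at the hole (at atmospheric pressure). Bernoulli: P₁ + ρg h = P_atm + ½ρv₂².
With P₁ − P_atm = 221000 Pa, v₂ = √(2gh + 2ΔP/ρ) = √(2·9.81·6.26 + 2·221000/1000) = 23.8 m/s.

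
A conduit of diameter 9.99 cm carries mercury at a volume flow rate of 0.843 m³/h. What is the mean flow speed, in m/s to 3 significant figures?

Q = 0.843 m³/h = 0.000234 m³/s.
v = Q/A = 0.000234 / 0.00784 = 0.0299 m/s.

v ≈ 0.0299 m/s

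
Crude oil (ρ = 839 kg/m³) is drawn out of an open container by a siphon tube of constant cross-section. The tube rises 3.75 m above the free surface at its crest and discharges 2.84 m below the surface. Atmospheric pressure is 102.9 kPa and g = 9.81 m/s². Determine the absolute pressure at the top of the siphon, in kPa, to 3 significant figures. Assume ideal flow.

P_top ≈ 48.7 kPa

The outlet speed comes from Torricelli: v = √(2g·2.84) = 7.46 m/s.
With constant cross-section the crest speed equals v; applying Bernoulli from the surface up to the crest, P_top = P_atm − ½ρv² − ρg·h_top.
P_top = 102900 − ½·839·7.46² − 839·9.81·3.75 = 48700 Pa.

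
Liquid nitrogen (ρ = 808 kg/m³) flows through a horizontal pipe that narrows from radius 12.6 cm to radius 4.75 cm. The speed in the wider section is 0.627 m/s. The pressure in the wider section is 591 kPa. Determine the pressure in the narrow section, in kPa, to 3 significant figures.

Continuity gives A₁v₁ = A₂v₂, so v₂ = (499 cm²)/(70.9 cm²) × 0.627 m/s = 4.41 m/s.
The pipe is horizontal, so Bernoulli reduces to P₁ + ½ρv₁² = P₂ + ½ρv₂².
P₂ = P₁ − ½ρ(v₂² − v₁²) = 591000 − ½·808·(4.41² − 0.627²) = 591000 − 7700 = 583000 Pa.

P₂ ≈ 583 kPa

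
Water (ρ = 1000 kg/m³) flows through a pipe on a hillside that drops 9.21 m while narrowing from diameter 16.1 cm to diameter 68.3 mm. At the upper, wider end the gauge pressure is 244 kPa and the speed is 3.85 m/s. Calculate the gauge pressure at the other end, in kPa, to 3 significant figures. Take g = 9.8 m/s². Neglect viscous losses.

Continuity gives A₁v₁ = A₂v₂, so v₂ = (204 cm²)/(36.6 cm²) × 3.85 m/s = 21.4 m/s.
Bernoulli: P₁ + ½ρv₁² + ρg h₁ = P₂ + ½ρv₂² + ρg h₂, so P₂ = P₁ + ½ρ(v₁² − v₂²) − ρg(h₂ − h₁).
P₂ = 244000 + ½·1000·(3.85² − 21.4²) − 1000·9.8·(−9.21) = 244000 + (-221000) − (-90300) = 113000 Pa.

113 kPa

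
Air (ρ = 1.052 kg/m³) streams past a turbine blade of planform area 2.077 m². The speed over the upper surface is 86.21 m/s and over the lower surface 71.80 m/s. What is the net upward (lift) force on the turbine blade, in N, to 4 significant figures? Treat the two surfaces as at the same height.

F = 2488 N

The faster flow above has the lower pressure; Bernoulli (same height) gives ΔP = ½ρ(v_up² − v_low²).
ΔP = ½·1.052·(86.21² − 71.80²) = 1198 Pa.
Lift = ΔP · A = 1198 × 2.077 = 2488 N.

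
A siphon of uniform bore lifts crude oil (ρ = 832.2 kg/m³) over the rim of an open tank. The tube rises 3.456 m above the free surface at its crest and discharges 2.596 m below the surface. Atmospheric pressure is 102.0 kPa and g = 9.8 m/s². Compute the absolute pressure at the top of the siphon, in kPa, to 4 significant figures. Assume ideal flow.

The outlet speed comes from Torricelli: v = √(2g·2.596) = 7.133 m/s.
Continuity keeps v the same throughout the tube; from surface to crest, P_atm + 0 = P_top + ½ρv² + ρg·h_top.
P_top = 102000 − ½·832.2·7.133² − 832.2·9.8·3.456 = 52640 Pa.

52.64 kPa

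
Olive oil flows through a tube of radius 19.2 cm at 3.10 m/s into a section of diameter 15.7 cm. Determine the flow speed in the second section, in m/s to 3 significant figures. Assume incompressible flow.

18.5 m/s

Continuity gives A₁v₁ = A₂v₂, so v₂ = (1160 cm²)/(194 cm²) × 3.10 m/s = 18.5 m/s.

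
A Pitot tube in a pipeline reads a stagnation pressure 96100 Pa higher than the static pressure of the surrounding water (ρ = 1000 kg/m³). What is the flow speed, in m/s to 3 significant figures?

At the stagnation point the flow is brought to rest, so Bernoulli gives P_stag − P_static = ½ρv².
v = √(2ΔP/ρ) = √(2·96100/1000) = 13.9 m/s.

13.9 m/s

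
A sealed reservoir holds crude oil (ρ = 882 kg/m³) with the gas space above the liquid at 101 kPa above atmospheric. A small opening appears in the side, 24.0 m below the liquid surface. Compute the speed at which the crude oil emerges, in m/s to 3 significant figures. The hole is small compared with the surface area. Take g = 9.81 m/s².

Take point 1 at the surface (v₁ ≈ 0) and point 2 at the hole (at atmospheric pressure). Bernoulli: P₁ + ρg h = P_atm + ½ρv₂².
With P₁ − P_atm = 101000 Pa, v₂ = √(2gh + 2ΔP/ρ) = √(2·9.81·24.0 + 2·101000/882) = 26.5 m/s.

v ≈ 26.5 m/s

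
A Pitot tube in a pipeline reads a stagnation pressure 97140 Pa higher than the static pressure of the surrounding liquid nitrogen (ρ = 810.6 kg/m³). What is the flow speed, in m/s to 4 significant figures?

v ≈ 15.48 m/s

The dynamic pressure equals the rise in static pressure at the stagnation point: ΔP = ½ρv².
v = √(2ΔP/ρ) = √(2·97140/810.6) = 15.48 m/s.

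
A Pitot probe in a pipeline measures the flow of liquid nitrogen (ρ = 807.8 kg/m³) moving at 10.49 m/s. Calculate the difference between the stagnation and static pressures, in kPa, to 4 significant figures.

ΔP ≈ 44.45 kPa

At the stagnation point the flow is brought to rest, so Bernoulli gives P_stag − P_static = ½ρv².
ΔP = ½·807.8·10.49² = 44450 Pa.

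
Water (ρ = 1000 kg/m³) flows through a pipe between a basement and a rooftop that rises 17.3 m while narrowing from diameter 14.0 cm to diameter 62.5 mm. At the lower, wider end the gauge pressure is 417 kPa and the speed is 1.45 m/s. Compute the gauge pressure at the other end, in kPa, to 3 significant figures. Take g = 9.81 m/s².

By continuity, v₂ = v₁·A₁/A₂ = 1.45·(154/30.7) = 7.28 m/s.
Energy conservation along the streamline gives P₂ = P₁ − ½ρ(v₂² − v₁²) − ρg(h₂ − h₁).
P₂ = 417000 + ½·1000·(1.45² − 7.28²) − 1000·9.81·(+17.3) = 417000 + (-25400) − (170000) = 222000 Pa.

P₂ ≈ 222 kPa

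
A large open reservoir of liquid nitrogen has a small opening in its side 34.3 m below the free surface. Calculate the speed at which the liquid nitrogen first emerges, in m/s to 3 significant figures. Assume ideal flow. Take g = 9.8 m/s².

With the surface at rest and both surface and jet at atmospheric pressure, Bernoulli gives ρg h = ½ρv², so v = √(2gh) = √(2·9.8·34.3) = 25.9 m/s.

25.9 m/s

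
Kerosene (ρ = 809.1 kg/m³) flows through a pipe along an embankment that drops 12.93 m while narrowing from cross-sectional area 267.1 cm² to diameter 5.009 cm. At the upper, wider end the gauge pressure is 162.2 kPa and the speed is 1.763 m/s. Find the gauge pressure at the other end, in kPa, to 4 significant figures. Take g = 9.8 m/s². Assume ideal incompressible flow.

Mass conservation (A₁v₁ = A₂v₂) gives v₂ = 1.763 × 267.1/19.71 = 23.90 m/s.
Bernoulli: P₁ + ½ρv₁² + ρg h₁ = P₂ + ½ρv₂² + ρg h₂, so P₂ = P₁ + ½ρ(v₁² − v₂²) − ρg(h₂ − h₁).
P₂ = 162200 + ½·809.1·(1.763² − 23.90²) − 809.1·9.8·(−12.93) = 162200 + (-229800) − (-102500) = 34970 Pa.

P₂ ≈ 34.97 kPa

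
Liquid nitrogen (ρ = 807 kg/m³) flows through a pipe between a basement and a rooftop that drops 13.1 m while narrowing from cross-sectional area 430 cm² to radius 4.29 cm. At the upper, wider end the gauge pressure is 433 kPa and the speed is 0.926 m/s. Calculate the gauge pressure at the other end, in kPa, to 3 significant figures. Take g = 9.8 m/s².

P₂ ≈ 518 kPa

Mass conservation (A₁v₁ = A₂v₂) gives v₂ = 0.926 × 430/57.8 = 6.89 m/s.
Energy conservation along the streamline gives P₂ = P₁ − ½ρ(v₂² − v₁²) − ρg(h₂ − h₁).
P₂ = 433000 + ½·807·(0.926² − 6.89²) − 807·9.8·(−13.1) = 433000 + (-18800) − (-104000) = 518000 Pa.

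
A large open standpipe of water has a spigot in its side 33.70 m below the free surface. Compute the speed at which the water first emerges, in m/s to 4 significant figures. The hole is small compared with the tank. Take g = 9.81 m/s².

25.71 m/s

The surface is effectively still and both ends are open, so ½v² = gh and v = √(2·9.81·33.70) = 25.71 m/s.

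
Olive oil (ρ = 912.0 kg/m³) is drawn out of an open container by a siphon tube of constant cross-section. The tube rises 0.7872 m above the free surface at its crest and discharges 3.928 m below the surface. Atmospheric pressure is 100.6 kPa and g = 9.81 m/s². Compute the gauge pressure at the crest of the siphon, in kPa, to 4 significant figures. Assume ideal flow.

Bernoulli surface→outlet gives ½v² = g·h_out, so v = √(2·9.81·3.928) = 8.779 m/s.
The bore is uniform, so the speed at the crest is the same v. Bernoulli surface→crest: P_atm = P_top + ½ρv² + ρg·h_top.
P_top = 100600 − ½·912.0·8.779² − 912.0·9.81·0.7872 = 58410 Pa. So P_gauge = P_top − P_atm = -42190 Pa.

P_gauge = -42.19 kPa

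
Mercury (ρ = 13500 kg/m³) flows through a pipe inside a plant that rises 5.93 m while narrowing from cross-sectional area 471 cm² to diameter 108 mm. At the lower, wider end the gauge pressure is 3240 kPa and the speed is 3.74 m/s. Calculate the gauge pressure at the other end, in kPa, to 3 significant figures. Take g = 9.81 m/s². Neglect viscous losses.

P₂ ≈ 53.3 kPa

By continuity, v₂ = v₁·A₁/A₂ = 3.74·(471/91.6) = 19.2 m/s.
Energy conservation along the streamline gives P₂ = P₁ − ½ρ(v₂² − v₁²) − ρg(h₂ − h₁).
P₂ = 3240000 + ½·13500·(3.74² − 19.2²) − 13500·9.81·(+5.93) = 3240000 + (-2400000) − (785000) = 53300 Pa.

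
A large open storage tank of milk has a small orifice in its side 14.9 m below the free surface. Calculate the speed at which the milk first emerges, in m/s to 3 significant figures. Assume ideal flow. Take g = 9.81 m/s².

v ≈ 17.1 m/s

With the surface at rest and both surface and jet at atmospheric pressure, Bernoulli gives ρg h = ½ρv², so v = √(2gh) = √(2·9.81·14.9) = 17.1 m/s.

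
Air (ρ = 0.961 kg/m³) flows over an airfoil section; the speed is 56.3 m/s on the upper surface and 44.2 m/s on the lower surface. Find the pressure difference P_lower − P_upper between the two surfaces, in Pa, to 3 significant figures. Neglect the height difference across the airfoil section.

With negligible Δh, P + ½ρv² is constant, so P_low − P_up = ½ρ(v_up² − v_low²).
ΔP = ½·0.961·(56.3² − 44.2²) = 584 Pa.

ΔP ≈ 584 Pa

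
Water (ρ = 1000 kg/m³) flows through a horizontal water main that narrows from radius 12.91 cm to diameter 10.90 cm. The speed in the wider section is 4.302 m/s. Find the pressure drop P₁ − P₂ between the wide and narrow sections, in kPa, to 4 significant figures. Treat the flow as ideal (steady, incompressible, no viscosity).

The volume flow rate is constant, so v₂ = (A₁/A₂)v₁ = (523.6/93.31)·4.302 = 24.14 m/s.
With no height change, Bernoulli's equation is P₁ + ½ρv₁² = P₂ + ½ρv₂².
P₁ − P₂ = ½·1000·(24.14² − 4.302²) = ½·1000·564.2 = 282100 Pa.

282.1 kPa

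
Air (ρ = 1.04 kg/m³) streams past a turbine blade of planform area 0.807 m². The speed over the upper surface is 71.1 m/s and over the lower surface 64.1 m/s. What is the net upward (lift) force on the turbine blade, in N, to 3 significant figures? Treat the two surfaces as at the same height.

From P + ½ρv² = const at equal height, P_low − P_up = ½ρ(v_up² − v_low²).
ΔP = ½·1.04·(71.1² − 64.1²) = 492 Pa.
Lift = ΔP · A = 492 × 0.807 = 397 N.

397 N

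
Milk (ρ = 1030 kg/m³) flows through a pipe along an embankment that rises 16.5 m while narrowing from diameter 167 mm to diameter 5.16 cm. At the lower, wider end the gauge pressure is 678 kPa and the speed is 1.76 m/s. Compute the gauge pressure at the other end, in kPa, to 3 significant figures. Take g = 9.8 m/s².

P₂ ≈ 338 kPa

Continuity gives A₁v₁ = A₂v₂, so v₂ = (219 cm²)/(20.9 cm²) × 1.76 m/s = 18.4 m/s.
Energy conservation along the streamline gives P₂ = P₁ − ½ρ(v₂² − v₁²) − ρg(h₂ − h₁).
P₂ = 678000 + ½·1030·(1.76² − 18.4²) − 1030·9.8·(+16.5) = 678000 + (-173000) − (167000) = 338000 Pa.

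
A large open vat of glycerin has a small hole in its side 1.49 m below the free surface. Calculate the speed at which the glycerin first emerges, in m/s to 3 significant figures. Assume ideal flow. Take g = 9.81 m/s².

The surface is effectively still and both ends are open, so ½v² = gh and v = √(2·9.81·1.49) = 5.41 m/s.

v ≈ 5.41 m/s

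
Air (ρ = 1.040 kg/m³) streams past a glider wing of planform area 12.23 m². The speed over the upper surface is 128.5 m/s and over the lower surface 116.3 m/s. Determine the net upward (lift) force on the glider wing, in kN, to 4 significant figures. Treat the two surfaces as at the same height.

F ≈ 18.99 kN

From P + ½ρv² = const at equal height, P_low − P_up = ½ρ(v_up² − v_low²).
ΔP = ½·1.040·(128.5² − 116.3²) = 1553 Pa.
Lift = ΔP · A = 1553 × 12.23 = 18990 N.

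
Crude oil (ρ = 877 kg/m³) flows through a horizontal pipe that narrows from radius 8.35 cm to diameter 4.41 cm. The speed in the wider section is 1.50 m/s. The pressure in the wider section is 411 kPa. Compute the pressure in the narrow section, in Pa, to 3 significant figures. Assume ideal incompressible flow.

Mass conservation (A₁v₁ = A₂v₂) gives v₂ = 1.50 × 219/15.3 = 21.5 m/s.
The pipe is horizontal, so Bernoulli reduces to P₁ + ½ρv₁² = P₂ + ½ρv₂².
P₂ = P₁ − ½ρ(v₂² − v₁²) = 411000 − ½·877·(21.5² − 1.50²) = 411000 − 202000 = 209000 Pa.

P₂ ≈ 209000 Pa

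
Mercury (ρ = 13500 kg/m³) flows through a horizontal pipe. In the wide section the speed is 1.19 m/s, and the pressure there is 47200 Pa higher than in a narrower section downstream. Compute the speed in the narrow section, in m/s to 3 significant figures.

With h₁ = h₂, rearranging Bernoulli gives v₂ = √(v₁² + 2ΔP/ρ).
v₂ = √(1.19² + 2·47200/13500) = √(1.42 + 6.99) = 2.90 m/s.

v₂ = 2.90 m/s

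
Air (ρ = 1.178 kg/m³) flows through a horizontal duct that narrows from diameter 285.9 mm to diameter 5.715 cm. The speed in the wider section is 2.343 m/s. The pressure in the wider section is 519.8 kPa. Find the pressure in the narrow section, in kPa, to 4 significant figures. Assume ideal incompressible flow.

P₂ = 517.8 kPa

Continuity gives A₁v₁ = A₂v₂, so v₂ = (642.0 cm²)/(25.65 cm²) × 2.343 m/s = 58.64 m/s.
With no height change, Bernoulli's equation is P₁ + ½ρv₁² = P₂ + ½ρv₂².
P₂ = P₁ − ½ρ(v₂² − v₁²) = 519800 − ½·1.178·(58.64² − 2.343²) = 519800 − 2022 = 517800 Pa.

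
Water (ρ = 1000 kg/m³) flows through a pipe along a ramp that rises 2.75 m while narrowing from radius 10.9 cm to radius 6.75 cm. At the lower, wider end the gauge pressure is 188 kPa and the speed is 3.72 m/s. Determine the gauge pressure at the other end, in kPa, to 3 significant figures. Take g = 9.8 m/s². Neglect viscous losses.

By continuity, v₂ = v₁·A₁/A₂ = 3.72·(373/143) = 9.70 m/s.
Energy conservation along the streamline gives P₂ = P₁ − ½ρ(v₂² − v₁²) − ρg(h₂ − h₁).
P₂ = 188000 + ½·1000·(3.72² − 9.70²) − 1000·9.8·(+2.75) = 188000 + (-40100) − (27000) = 121000 Pa.

P₂ = 121 kPa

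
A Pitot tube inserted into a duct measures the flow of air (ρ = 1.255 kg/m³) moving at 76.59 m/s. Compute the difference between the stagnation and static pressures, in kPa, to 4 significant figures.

The dynamic pressure equals the rise in static pressure at the stagnation point: ΔP = ½ρv².
ΔP = ½·1.255·76.59² = 3681 Pa.

3.681 kPa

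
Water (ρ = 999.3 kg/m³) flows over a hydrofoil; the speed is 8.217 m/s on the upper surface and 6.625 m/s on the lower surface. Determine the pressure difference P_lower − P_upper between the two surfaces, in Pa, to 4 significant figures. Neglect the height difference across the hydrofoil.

The pressure is lower where the speed is higher: ΔP = ½ρ(v_up² − v_low²).
ΔP = ½·999.3·(8.217² − 6.625²) = 11810 Pa.

11810 Pa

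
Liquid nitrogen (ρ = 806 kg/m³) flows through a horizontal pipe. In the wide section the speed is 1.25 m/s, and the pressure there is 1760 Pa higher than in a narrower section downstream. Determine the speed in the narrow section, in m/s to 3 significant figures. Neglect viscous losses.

Along the level pipe P + ½ρv² is conserved, hence v₂² = v₁² + 2(P₁ − P₂)/ρ.
v₂ = √(1.25² + 2·1760/806) = √(1.56 + 4.37) = 2.44 m/s.

v₂ ≈ 2.44 m/s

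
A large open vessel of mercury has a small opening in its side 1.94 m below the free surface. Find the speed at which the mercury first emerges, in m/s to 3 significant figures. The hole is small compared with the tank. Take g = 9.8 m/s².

v ≈ 6.17 m/s

The surface is effectively still and both ends are open, so ½v² = gh and v = √(2·9.8·1.94) = 6.17 m/s.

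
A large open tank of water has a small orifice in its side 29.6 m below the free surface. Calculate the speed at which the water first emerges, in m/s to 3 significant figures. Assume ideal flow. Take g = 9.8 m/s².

With the surface at rest and both surface and jet at atmospheric pressure, Bernoulli gives ρg h = ½ρv², so v = √(2gh) = √(2·9.8·29.6) = 24.1 m/s.

24.1 m/s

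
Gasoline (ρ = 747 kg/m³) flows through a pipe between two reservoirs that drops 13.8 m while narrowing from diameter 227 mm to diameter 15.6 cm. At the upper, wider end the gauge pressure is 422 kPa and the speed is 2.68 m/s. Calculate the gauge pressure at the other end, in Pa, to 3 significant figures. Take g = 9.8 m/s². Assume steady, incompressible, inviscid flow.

514000 Pa

By continuity, v₂ = v₁·A₁/A₂ = 2.68·(405/191) = 5.67 m/s.
Energy conservation along the streamline gives P₂ = P₁ − ½ρ(v₂² − v₁²) − ρg(h₂ − h₁).
P₂ = 422000 + ½·747·(2.68² − 5.67²) − 747·9.8·(−13.8) = 422000 + (-9340) − (-101000) = 514000 Pa.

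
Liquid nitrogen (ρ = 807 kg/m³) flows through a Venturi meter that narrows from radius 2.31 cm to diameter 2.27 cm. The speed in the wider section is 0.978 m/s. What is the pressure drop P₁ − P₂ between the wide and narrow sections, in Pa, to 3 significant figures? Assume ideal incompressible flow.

Mass conservation (A₁v₁ = A₂v₂) gives v₂ = 0.978 × 16.8/4.05 = 4.05 m/s.
Bernoulli (h₁ = h₂): P₁ − P₂ = ½ρ(v₂² − v₁²).
P₁ − P₂ = ½·807·(4.05² − 0.978²) = ½·807·15.5 = 6240 Pa.

ΔP ≈ 6240 Pa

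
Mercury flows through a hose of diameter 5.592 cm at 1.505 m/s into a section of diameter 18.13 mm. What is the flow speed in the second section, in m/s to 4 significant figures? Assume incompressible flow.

v₂ ≈ 14.32 m/s

The volume flow rate is constant, so v₂ = (A₁/A₂)v₁ = (24.56/2.582)·1.505 = 14.32 m/s.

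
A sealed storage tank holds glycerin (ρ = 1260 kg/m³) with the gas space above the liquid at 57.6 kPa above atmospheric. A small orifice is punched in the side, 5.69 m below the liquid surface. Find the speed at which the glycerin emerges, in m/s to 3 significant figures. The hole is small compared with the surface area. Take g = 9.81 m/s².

Take point 1 at the surface (v₁ ≈ 0) and point 2 at the hole (at atmospheric pressure). Bernoulli: P₁ + ρg h = P_atm + ½ρv₂².
With P₁ − P_atm = 57600 Pa, v₂ = √(2gh + 2ΔP/ρ) = √(2·9.81·5.69 + 2·57600/1260) = 14.3 m/s.

14.3 m/s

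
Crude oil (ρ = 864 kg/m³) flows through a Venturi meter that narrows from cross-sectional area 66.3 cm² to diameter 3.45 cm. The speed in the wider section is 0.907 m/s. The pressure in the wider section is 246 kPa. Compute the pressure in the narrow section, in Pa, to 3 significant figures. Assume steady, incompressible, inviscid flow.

Continuity gives A₁v₁ = A₂v₂, so v₂ = (66.3 cm²)/(9.35 cm²) × 0.907 m/s = 6.43 m/s.
Along the horizontal streamline, P + ½ρv² is constant.
P₂ = P₁ − ½ρ(v₂² − v₁²) = 246000 − ½·864·(6.43² − 0.907²) = 246000 − 17500 = 228000 Pa.

P₂ = 228000 Pa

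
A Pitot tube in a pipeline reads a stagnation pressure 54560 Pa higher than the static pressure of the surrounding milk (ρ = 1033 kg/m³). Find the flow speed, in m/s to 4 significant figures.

The dynamic pressure equals the rise in static pressure at the stagnation point: ΔP = ½ρv².
v = √(2ΔP/ρ) = √(2·54560/1033) = 10.28 m/s.

10.28 m/s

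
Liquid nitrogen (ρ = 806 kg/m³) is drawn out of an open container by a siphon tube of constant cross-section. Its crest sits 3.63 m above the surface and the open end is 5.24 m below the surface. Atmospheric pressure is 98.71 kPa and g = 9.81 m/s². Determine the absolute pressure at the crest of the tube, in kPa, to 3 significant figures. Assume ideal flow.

P_top = 28.6 kPa

From the surface to the outlet (both open to atmosphere, surface at rest): v = √(2g·h_out) = √(2·9.81·5.24) = 10.1 m/s.
Continuity keeps v the same throughout the tube; from surface to crest, P_atm + 0 = P_top + ½ρv² + ρg·h_top.
P_top = 98710 − ½·806·10.1² − 806·9.81·3.63 = 28600 Pa.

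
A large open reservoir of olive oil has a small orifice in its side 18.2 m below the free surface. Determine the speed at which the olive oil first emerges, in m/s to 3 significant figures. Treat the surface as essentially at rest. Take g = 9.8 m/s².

v ≈ 18.9 m/s

With the surface at rest and both surface and jet at atmospheric pressure, Bernoulli gives ρg h = ½ρv², so v = √(2gh) = √(2·9.8·18.2) = 18.9 m/s.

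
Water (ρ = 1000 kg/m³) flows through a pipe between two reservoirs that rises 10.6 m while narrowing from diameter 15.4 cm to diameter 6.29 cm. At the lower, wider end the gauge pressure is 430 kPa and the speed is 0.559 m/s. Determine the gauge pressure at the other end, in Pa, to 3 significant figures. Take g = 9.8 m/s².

P₂ = 321000 Pa

Continuity gives A₁v₁ = A₂v₂, so v₂ = (186 cm²)/(31.1 cm²) × 0.559 m/s = 3.35 m/s.
Applying Bernoulli between the two ends and solving for P₂: P₂ = P₁ + ½ρ(v₁² − v₂²) − ρgΔh.
P₂ = 430000 + ½·1000·(0.559² − 3.35²) − 1000·9.8·(+10.6) = 430000 + (-5460) − (104000) = 321000 Pa.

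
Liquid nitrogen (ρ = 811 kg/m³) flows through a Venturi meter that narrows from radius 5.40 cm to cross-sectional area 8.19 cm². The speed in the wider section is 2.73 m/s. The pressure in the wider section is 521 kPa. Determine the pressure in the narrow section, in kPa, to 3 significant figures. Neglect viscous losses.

Mass conservation (A₁v₁ = A₂v₂) gives v₂ = 2.73 × 91.6/8.19 = 30.5 m/s.
Bernoulli (h₁ = h₂): P₁ − P₂ = ½ρ(v₂² − v₁²).
P₂ = P₁ − ½ρ(v₂² − v₁²) = 521000 − ½·811·(30.5² − 2.73²) = 521000 − 375000 = 146000 Pa.

P₂ = 146 kPa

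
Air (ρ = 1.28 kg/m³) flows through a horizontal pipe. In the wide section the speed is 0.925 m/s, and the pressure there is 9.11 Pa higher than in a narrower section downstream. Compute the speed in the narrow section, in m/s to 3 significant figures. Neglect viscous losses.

v₂ ≈ 3.88 m/s

Along the level pipe P + ½ρv² is conserved, hence v₂² = v₁² + 2(P₁ − P₂)/ρ.
v₂ = √(0.925² + 2·9.11/1.28) = √(0.856 + 14.2) = 3.88 m/s.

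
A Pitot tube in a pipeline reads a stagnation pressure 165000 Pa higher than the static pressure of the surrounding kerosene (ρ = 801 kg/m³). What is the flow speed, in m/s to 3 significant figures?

At the stagnation point the flow is brought to rest, so Bernoulli gives P_stag − P_static = ½ρv².
v = √(2ΔP/ρ) = √(2·165000/801) = 20.3 m/s.

v = 20.3 m/s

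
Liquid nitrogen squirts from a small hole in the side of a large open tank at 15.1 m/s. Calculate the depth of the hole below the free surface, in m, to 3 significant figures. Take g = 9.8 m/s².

11.6 m

For a small hole in a large open tank, ½v² = gh, giving h = v²/(2g).
h = 15.1²/(2·9.8) = 228/19.60 = 11.6 m.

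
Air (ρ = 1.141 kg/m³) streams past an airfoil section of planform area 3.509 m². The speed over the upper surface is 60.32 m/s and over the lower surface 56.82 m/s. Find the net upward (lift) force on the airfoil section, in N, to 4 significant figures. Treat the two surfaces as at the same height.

F ≈ 820.8 N

The faster flow above has the lower pressure; Bernoulli (same height) gives ΔP = ½ρ(v_up² − v_low²).
ΔP = ½·1.141·(60.32² − 56.82²) = 233.9 Pa.
Lift = ΔP · A = 233.9 × 3.509 = 820.8 N.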